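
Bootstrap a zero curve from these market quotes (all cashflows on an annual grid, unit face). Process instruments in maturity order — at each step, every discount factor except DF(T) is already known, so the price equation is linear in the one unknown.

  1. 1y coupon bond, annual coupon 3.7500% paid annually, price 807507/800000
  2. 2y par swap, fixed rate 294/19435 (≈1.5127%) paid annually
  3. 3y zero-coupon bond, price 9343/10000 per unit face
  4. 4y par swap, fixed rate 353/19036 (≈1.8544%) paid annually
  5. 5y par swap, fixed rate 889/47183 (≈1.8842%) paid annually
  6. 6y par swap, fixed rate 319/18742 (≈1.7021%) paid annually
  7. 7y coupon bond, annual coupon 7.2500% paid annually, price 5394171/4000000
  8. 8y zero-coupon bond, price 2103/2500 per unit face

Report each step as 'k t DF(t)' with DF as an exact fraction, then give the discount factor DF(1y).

1 1 9729/10000
2 2 4853/5000
3 3 9343/10000
4 4 4647/5000
5 5 9111/10000
6 6 9043/10000
7 7 8773/10000
8 8 2103/2500
DF(1y) = 9729/10000 ≈ 0.972900

step 1 [1y] bond c/1=3/80: DF=(807507/800000 − 3/80·(0))/(1+3/80) = 9729/10000 ≈ 0.972900
step 2 [2y] swap r/1=294/19435: DF=(1 − 294/19435·(0.972900))/(1+294/19435) = 4853/5000 ≈ 0.970600
step 3 [3y] zero: DF = P = 9343/10000 ≈ 0.934300
step 4 [4y] swap r/1=353/19036: DF=(1 − 353/19036·(0.972900+0.970600+0.934300))/(1+353/19036) = 4647/5000 ≈ 0.929400
step 5 [5y] swap r/1=889/47183: DF=(1 − 889/47183·(0.972900+0.970600+0.934300+0.929400))/(1+889/47183) = 9111/10000 ≈ 0.911100
step 6 [6y] swap r/1=319/18742: DF=(1 − 319/18742·(0.972900+0.970600+0.934300+0.929400+0.911100))/(1+319/18742) = 9043/10000 ≈ 0.904300
step 7 [7y] bond c/1=29/400: DF=(5394171/4000000 − 29/400·(0.972900+0.970600+0.934300+0.929400+0.911100+0.904300))/(1+29/400) = 8773/10000 ≈ 0.877300
step 8 [8y] zero: DF = P = 2103/2500 ≈ 0.841200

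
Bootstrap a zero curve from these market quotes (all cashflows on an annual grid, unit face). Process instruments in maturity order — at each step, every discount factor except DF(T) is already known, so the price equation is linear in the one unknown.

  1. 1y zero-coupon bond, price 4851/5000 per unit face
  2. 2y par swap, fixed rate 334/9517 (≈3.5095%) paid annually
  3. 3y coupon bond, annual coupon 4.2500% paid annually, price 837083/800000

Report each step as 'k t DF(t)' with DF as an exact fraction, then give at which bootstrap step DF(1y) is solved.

step 1 [1y] zero: DF = P = 4851/5000 ≈ 0.970200
step 2 [2y] swap r/1=334/9517: DF=(1 − 334/9517·(0.970200))/(1+334/9517) = 2333/2500 ≈ 0.933200
step 3 [3y] bond c/1=17/400: DF=(837083/800000 − 17/400·(0.970200+0.933200))/(1+17/400) = 9261/10000 ≈ 0.926100

1 1 4851/5000
2 2 2333/2500
3 3 9261/10000
DF(1y) is solved at step 1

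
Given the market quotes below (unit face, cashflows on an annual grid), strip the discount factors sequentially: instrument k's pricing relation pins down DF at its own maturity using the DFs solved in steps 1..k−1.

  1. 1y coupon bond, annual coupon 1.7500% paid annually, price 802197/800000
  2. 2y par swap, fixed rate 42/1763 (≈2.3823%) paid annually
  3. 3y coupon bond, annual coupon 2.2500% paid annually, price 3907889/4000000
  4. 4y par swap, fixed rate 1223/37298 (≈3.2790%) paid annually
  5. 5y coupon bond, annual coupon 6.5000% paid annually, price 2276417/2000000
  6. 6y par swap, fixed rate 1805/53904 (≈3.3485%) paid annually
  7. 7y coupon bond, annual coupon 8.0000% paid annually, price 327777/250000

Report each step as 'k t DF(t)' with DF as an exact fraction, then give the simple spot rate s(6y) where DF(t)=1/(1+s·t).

step 1 [1y] bond c/1=7/400: DF=(802197/800000 − 7/400·(0))/(1+7/400) = 1971/2000 ≈ 0.985500
step 2 [2y] swap r/1=42/1763: DF=(1 − 42/1763·(0.985500))/(1+42/1763) = 4769/5000 ≈ 0.953800
step 3 [3y] bond c/1=9/400: DF=(3907889/4000000 − 9/400·(0.985500+0.953800))/(1+9/400) = 1141/1250 ≈ 0.912800
step 4 [4y] swap r/1=1223/37298: DF=(1 − 1223/37298·(0.985500+0.953800+0.912800))/(1+1223/37298) = 8777/10000 ≈ 0.877700
step 5 [5y] bond c/1=13/200: DF=(2276417/2000000 − 13/200·(0.985500+0.953800+0.912800+0.877700))/(1+13/200) = 8411/10000 ≈ 0.841100
step 6 [6y] swap r/1=1805/53904: DF=(1 − 1805/53904·(0.985500+0.953800+0.912800+0.877700+0.841100))/(1+1805/53904) = 1639/2000 ≈ 0.819500
step 7 [7y] bond c/1=2/25: DF=(327777/250000 − 2/25·(0.985500+0.953800+0.912800+0.877700+0.841100+0.819500))/(1+2/25) = 8147/10000 ≈ 0.814700

1 1 1971/2000
2 2 4769/5000
3 3 1141/1250
4 4 8777/10000
5 5 8411/10000
6 6 1639/2000
7 7 8147/10000
s(6y) = (1/(1639/2000) − 1)/(6) = 361/9834 ≈ 3.6709%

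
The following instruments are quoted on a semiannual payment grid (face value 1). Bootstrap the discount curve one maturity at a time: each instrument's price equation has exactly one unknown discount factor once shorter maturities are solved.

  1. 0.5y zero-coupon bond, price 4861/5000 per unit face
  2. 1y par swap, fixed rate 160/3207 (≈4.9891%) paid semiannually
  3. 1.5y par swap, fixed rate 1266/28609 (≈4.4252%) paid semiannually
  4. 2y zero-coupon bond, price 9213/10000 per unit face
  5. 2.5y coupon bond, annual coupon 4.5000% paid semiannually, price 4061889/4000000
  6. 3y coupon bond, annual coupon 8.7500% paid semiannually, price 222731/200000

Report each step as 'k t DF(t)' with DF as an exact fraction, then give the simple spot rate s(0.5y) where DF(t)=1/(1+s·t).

1 1/2 4861/5000
2 1 119/125
3 3/2 9367/10000
4 2 9213/10000
5 5/2 9099/10000
6 3 8703/10000
s(0.5y) = (1/(4861/5000) − 1)/(1/2) = 278/4861 ≈ 5.7190%

step 1 [0.5y] zero: DF = P = 4861/5000 ≈ 0.972200
step 2 [1y] swap r/2=80/3207: DF=(1 − 80/3207·(0.972200))/(1+80/3207) = 119/125 ≈ 0.952000
step 3 [1.5y] swap r/2=633/28609: DF=(1 − 633/28609·(0.972200+0.952000))/(1+633/28609) = 9367/10000 ≈ 0.936700
step 4 [2y] zero: DF = P = 9213/10000 ≈ 0.921300
step 5 [2.5y] bond c/2=9/400: DF=(4061889/4000000 − 9/400·(0.972200+0.952000+0.936700+0.921300))/(1+9/400) = 9099/10000 ≈ 0.909900
step 6 [3y] bond c/2=7/160: DF=(222731/200000 − 7/160·(0.972200+0.952000+0.936700+0.921300+0.909900))/(1+7/160) = 8703/10000 ≈ 0.870300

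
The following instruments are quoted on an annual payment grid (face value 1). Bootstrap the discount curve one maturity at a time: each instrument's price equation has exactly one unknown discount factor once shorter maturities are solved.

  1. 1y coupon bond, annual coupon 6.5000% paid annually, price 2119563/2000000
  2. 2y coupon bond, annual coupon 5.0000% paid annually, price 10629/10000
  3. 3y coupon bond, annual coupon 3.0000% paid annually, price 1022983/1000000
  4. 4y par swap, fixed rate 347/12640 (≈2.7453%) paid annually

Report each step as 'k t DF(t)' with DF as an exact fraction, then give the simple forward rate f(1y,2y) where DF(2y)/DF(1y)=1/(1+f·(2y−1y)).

step 1 [1y] bond c/1=13/200: DF=(2119563/2000000 − 13/200·(0))/(1+13/200) = 9951/10000 ≈ 0.995100
step 2 [2y] bond c/1=1/20: DF=(10629/10000 − 1/20·(0.995100))/(1+1/20) = 9649/10000 ≈ 0.964900
step 3 [3y] bond c/1=3/100: DF=(1022983/1000000 − 3/100·(0.995100+0.964900))/(1+3/100) = 9361/10000 ≈ 0.936100
step 4 [4y] swap r/1=347/12640: DF=(1 − 347/12640·(0.995100+0.964900+0.936100))/(1+347/12640) = 8959/10000 ≈ 0.895900

1 1 9951/10000
2 2 9649/10000
3 3 9361/10000
4 4 8959/10000
f(1y,2y) = ((9951/10000)/(9649/10000) − 1)/(1) = 302/9649 ≈ 3.1299%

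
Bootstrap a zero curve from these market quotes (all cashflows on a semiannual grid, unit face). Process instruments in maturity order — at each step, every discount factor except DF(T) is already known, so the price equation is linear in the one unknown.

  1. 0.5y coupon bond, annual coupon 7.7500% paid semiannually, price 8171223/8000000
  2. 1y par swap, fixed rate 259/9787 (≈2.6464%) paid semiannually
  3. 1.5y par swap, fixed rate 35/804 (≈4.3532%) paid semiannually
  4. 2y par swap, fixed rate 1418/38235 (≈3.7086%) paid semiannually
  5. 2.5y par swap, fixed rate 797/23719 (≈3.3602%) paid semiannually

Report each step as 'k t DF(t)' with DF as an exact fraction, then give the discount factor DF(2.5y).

1 1/2 9833/10000
2 1 9741/10000
3 3/2 937/1000
4 2 9291/10000
5 5/2 9203/10000
DF(2.5y) = 9203/10000 ≈ 0.920300

step 1 [0.5y] bond c/2=31/800: DF=(8171223/8000000 − 31/800·(0))/(1+31/800) = 9833/10000 ≈ 0.983300
step 2 [1y] swap r/2=259/19574: DF=(1 − 259/19574·(0.983300))/(1+259/19574) = 9741/10000 ≈ 0.974100
step 3 [1.5y] swap r/2=35/1608: DF=(1 − 35/1608·(0.983300+0.974100))/(1+35/1608) = 937/1000 ≈ 0.937000
step 4 [2y] swap r/2=709/38235: DF=(1 − 709/38235·(0.983300+0.974100+0.937000))/(1+709/38235) = 9291/10000 ≈ 0.929100
step 5 [2.5y] swap r/2=797/47438: DF=(1 − 797/47438·(0.983300+0.974100+0.937000+0.929100))/(1+797/47438) = 9203/10000 ≈ 0.920300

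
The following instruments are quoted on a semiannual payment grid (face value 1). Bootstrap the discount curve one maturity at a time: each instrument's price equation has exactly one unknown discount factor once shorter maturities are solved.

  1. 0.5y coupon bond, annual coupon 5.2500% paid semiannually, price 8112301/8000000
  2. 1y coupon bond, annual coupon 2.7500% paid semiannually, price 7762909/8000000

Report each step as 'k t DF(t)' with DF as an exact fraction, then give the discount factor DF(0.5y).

1 1/2 9881/10000
2 1 4719/5000
DF(0.5y) = 9881/10000 ≈ 0.988100

step 1 [0.5y] bond c/2=21/800: DF=(8112301/8000000 − 21/800·(0))/(1+21/800) = 9881/10000 ≈ 0.988100
step 2 [1y] bond c/2=11/800: DF=(7762909/8000000 − 11/800·(0.988100))/(1+11/800) = 4719/5000 ≈ 0.943800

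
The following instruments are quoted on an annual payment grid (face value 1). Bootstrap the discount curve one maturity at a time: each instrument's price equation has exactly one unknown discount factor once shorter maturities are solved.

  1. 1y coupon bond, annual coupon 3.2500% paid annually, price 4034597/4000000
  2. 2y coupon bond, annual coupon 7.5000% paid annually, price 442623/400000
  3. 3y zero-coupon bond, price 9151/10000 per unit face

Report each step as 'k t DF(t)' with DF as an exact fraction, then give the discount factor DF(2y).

1 1 9769/10000
2 2 2403/2500
3 3 9151/10000
DF(2y) = 2403/2500 ≈ 0.961200

step 1 [1y] bond c/1=13/400: DF=(4034597/4000000 − 13/400·(0))/(1+13/400) = 9769/10000 ≈ 0.976900
step 2 [2y] bond c/1=3/40: DF=(442623/400000 − 3/40·(0.976900))/(1+3/40) = 2403/2500 ≈ 0.961200
step 3 [3y] zero: DF = P = 9151/10000 ≈ 0.915100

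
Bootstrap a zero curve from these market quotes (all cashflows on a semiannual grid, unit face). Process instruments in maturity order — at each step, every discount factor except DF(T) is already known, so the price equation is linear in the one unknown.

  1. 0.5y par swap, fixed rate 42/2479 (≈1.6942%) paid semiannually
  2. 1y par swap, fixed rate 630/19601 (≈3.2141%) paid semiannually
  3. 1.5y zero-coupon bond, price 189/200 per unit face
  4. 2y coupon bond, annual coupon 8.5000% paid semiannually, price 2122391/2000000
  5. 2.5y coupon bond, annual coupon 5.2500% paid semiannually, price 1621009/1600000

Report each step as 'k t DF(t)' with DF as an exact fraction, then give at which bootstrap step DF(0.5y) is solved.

1 1/2 2479/2500
2 1 1937/2000
3 3/2 189/200
4 2 1799/2000
5 5/2 8899/10000
DF(0.5y) is solved at step 1

step 1 [0.5y] swap r/2=21/2479: DF=(1 − 21/2479·(0))/(1+21/2479) = 2479/2500 ≈ 0.991600
step 2 [1y] swap r/2=315/19601: DF=(1 − 315/19601·(0.991600))/(1+315/19601) = 1937/2000 ≈ 0.968500
step 3 [1.5y] zero: DF = P = 189/200 ≈ 0.945000
step 4 [2y] bond c/2=17/400: DF=(2122391/2000000 − 17/400·(0.991600+0.968500+0.945000))/(1+17/400) = 1799/2000 ≈ 0.899500
step 5 [2.5y] bond c/2=21/800: DF=(1621009/1600000 − 21/800·(0.991600+0.968500+0.945000+0.899500))/(1+21/800) = 8899/10000 ≈ 0.889900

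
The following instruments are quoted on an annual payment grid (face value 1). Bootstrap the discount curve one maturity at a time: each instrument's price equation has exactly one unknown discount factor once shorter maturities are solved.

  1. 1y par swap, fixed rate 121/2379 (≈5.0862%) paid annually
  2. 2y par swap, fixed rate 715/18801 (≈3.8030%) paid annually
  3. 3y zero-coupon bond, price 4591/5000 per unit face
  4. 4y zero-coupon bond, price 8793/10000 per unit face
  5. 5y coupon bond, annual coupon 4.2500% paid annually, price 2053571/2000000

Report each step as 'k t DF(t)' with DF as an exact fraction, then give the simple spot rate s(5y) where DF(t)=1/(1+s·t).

1 1 2379/2500
2 2 1857/2000
3 3 4591/5000
4 4 8793/10000
5 5 167/200
s(5y) = (1/(167/200) − 1)/(5) = 33/835 ≈ 3.9521%

step 1 [1y] swap r/1=121/2379: DF=(1 − 121/2379·(0))/(1+121/2379) = 2379/2500 ≈ 0.951600
step 2 [2y] swap r/1=715/18801: DF=(1 − 715/18801·(0.951600))/(1+715/18801) = 1857/2000 ≈ 0.928500
step 3 [3y] zero: DF = P = 4591/5000 ≈ 0.918200
step 4 [4y] zero: DF = P = 8793/10000 ≈ 0.879300
step 5 [5y] bond c/1=17/400: DF=(2053571/2000000 − 17/400·(0.951600+0.928500+0.918200+0.879300))/(1+17/400) = 167/200 ≈ 0.835000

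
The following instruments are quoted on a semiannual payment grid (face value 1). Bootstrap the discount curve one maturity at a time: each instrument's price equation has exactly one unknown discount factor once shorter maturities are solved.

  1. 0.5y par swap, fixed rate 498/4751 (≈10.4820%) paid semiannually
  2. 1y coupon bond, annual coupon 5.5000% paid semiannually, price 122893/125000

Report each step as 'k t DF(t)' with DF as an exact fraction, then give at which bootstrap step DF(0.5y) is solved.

step 1 [0.5y] swap r/2=249/4751: DF=(1 − 249/4751·(0))/(1+249/4751) = 4751/5000 ≈ 0.950200
step 2 [1y] bond c/2=11/400: DF=(122893/125000 − 11/400·(0.950200))/(1+11/400) = 4657/5000 ≈ 0.931400

1 1/2 4751/5000
2 1 4657/5000
DF(0.5y) is solved at step 1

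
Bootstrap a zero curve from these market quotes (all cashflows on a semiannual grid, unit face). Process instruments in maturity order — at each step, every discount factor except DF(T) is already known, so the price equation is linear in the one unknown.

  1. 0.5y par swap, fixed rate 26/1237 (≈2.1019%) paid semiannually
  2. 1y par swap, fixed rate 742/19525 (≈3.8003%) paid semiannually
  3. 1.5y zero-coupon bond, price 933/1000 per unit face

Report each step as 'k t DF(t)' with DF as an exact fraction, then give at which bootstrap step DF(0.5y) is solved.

1 1/2 1237/1250
2 1 9629/10000
3 3/2 933/1000
DF(0.5y) is solved at step 1

step 1 [0.5y] swap r/2=13/1237: DF=(1 − 13/1237·(0))/(1+13/1237) = 1237/1250 ≈ 0.989600
step 2 [1y] swap r/2=371/19525: DF=(1 − 371/19525·(0.989600))/(1+371/19525) = 9629/10000 ≈ 0.962900
step 3 [1.5y] zero: DF = P = 933/1000 ≈ 0.933000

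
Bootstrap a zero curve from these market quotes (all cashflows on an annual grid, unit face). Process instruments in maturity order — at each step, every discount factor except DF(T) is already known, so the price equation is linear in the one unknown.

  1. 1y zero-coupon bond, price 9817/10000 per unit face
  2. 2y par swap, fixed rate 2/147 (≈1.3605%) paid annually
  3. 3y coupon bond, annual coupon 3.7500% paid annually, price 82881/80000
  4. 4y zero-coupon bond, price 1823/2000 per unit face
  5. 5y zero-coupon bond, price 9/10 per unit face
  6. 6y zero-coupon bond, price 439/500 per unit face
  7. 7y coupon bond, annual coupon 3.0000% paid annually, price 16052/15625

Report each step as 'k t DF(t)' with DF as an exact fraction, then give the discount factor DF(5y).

step 1 [1y] zero: DF = P = 9817/10000 ≈ 0.981700
step 2 [2y] swap r/1=2/147: DF=(1 − 2/147·(0.981700))/(1+2/147) = 4867/5000 ≈ 0.973400
step 3 [3y] bond c/1=3/80: DF=(82881/80000 − 3/80·(0.981700+0.973400))/(1+3/80) = 9279/10000 ≈ 0.927900
step 4 [4y] zero: DF = P = 1823/2000 ≈ 0.911500
step 5 [5y] zero: DF = P = 9/10 ≈ 0.900000
step 6 [6y] zero: DF = P = 439/500 ≈ 0.878000
step 7 [7y] bond c/1=3/100: DF=(16052/15625 − 3/100·(0.981700+0.973400+0.927900+0.911500+0.900000+0.878000))/(1+3/100) = 8351/10000 ≈ 0.835100

1 1 9817/10000
2 2 4867/5000
3 3 9279/10000
4 4 1823/2000
5 5 9/10
6 6 439/500
7 7 8351/10000
DF(5y) = 9/10 ≈ 0.900000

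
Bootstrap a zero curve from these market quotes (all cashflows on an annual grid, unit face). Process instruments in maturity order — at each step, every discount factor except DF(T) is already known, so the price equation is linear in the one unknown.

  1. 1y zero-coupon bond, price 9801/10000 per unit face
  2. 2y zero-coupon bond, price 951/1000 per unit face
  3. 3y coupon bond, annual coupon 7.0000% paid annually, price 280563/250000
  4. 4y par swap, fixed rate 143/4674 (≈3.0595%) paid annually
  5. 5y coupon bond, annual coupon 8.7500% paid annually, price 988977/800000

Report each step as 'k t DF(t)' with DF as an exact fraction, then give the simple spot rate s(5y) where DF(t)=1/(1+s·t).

step 1 [1y] zero: DF = P = 9801/10000 ≈ 0.980100
step 2 [2y] zero: DF = P = 951/1000 ≈ 0.951000
step 3 [3y] bond c/1=7/100: DF=(280563/250000 − 7/100·(0.980100+0.951000))/(1+7/100) = 369/400 ≈ 0.922500
step 4 [4y] swap r/1=143/4674: DF=(1 − 143/4674·(0.980100+0.951000+0.922500))/(1+143/4674) = 1107/1250 ≈ 0.885600
step 5 [5y] bond c/1=7/80: DF=(988977/800000 − 7/80·(0.980100+0.951000+0.922500+0.885600))/(1+7/80) = 8359/10000 ≈ 0.835900

1 1 9801/10000
2 2 951/1000
3 3 369/400
4 4 1107/1250
5 5 8359/10000
s(5y) = (1/(8359/10000) − 1)/(5) = 1641/41795 ≈ 3.9263%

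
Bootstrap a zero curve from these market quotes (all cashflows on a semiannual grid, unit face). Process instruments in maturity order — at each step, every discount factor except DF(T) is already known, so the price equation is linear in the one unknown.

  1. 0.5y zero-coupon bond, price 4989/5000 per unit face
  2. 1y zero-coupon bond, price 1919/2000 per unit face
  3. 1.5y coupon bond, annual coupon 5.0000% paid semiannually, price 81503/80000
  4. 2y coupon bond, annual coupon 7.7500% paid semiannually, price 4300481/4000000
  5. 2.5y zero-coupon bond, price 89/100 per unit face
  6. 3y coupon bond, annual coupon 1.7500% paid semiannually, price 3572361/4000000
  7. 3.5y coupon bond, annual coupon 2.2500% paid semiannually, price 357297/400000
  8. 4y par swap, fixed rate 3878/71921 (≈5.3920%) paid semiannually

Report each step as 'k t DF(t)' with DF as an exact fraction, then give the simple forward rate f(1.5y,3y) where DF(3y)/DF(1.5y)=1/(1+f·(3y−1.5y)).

step 1 [0.5y] zero: DF = P = 4989/5000 ≈ 0.997800
step 2 [1y] zero: DF = P = 1919/2000 ≈ 0.959500
step 3 [1.5y] bond c/2=1/40: DF=(81503/80000 − 1/40·(0.997800+0.959500))/(1+1/40) = 4731/5000 ≈ 0.946200
step 4 [2y] bond c/2=31/800: DF=(4300481/4000000 − 31/800·(0.997800+0.959500+0.946200))/(1+31/800) = 9267/10000 ≈ 0.926700
step 5 [2.5y] zero: DF = P = 89/100 ≈ 0.890000
step 6 [3y] bond c/2=7/800: DF=(3572361/4000000 − 7/800·(0.997800+0.959500+0.946200+0.926700+0.890000))/(1+7/800) = 2111/2500 ≈ 0.844400
step 7 [3.5y] bond c/2=9/800: DF=(357297/400000 − 9/800·(0.997800+0.959500+0.946200+0.926700+0.890000+0.844400))/(1+9/800) = 4107/5000 ≈ 0.821400
step 8 [4y] swap r/2=1939/71921: DF=(1 − 1939/71921·(0.997800+0.959500+0.946200+0.926700+0.890000+0.844400+0.821400))/(1+1939/71921) = 8061/10000 ≈ 0.806100

1 1/2 4989/5000
2 1 1919/2000
3 3/2 4731/5000
4 2 9267/10000
5 5/2 89/100
6 3 2111/2500
7 7/2 4107/5000
8 4 8061/10000
f(1.5y,3y) = ((4731/5000)/(2111/2500) − 1)/(3/2) = 509/6333 ≈ 8.0373%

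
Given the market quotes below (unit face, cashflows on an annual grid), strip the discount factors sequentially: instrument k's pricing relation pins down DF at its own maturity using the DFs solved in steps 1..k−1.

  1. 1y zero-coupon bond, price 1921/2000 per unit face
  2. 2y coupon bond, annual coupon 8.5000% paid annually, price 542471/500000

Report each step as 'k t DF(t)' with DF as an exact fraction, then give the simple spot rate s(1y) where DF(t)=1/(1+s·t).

step 1 [1y] zero: DF = P = 1921/2000 ≈ 0.960500
step 2 [2y] bond c/1=17/200: DF=(542471/500000 − 17/200·(0.960500))/(1+17/200) = 9247/10000 ≈ 0.924700

1 1 1921/2000
2 2 9247/10000
s(1y) = (1/(1921/2000) − 1)/(1) = 79/1921 ≈ 4.1124%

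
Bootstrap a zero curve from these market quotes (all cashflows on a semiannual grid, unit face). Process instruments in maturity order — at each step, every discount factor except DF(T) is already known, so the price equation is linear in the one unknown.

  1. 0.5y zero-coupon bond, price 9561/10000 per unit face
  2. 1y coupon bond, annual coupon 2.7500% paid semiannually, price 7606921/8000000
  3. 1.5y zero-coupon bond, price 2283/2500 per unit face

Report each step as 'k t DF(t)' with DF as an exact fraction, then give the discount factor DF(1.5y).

step 1 [0.5y] zero: DF = P = 9561/10000 ≈ 0.956100
step 2 [1y] bond c/2=11/800: DF=(7606921/8000000 − 11/800·(0.956100))/(1+11/800) = 37/40 ≈ 0.925000
step 3 [1.5y] zero: DF = P = 2283/2500 ≈ 0.913200

1 1/2 9561/10000
2 1 37/40
3 3/2 2283/2500
DF(1.5y) = 2283/2500 ≈ 0.913200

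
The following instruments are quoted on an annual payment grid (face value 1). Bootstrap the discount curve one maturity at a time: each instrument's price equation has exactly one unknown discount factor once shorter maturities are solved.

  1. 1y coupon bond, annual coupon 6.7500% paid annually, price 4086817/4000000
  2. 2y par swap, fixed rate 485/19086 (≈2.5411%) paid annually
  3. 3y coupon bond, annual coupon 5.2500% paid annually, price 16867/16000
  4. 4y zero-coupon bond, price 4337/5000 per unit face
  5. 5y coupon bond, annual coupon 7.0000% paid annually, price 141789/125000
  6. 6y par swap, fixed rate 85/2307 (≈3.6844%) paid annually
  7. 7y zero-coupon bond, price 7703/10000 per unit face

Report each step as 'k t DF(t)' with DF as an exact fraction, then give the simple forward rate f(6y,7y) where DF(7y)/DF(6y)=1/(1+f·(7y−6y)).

step 1 [1y] bond c/1=27/400: DF=(4086817/4000000 − 27/400·(0))/(1+27/400) = 9571/10000 ≈ 0.957100
step 2 [2y] swap r/1=485/19086: DF=(1 − 485/19086·(0.957100))/(1+485/19086) = 1903/2000 ≈ 0.951500
step 3 [3y] bond c/1=21/400: DF=(16867/16000 − 21/400·(0.957100+0.951500))/(1+21/400) = 1133/1250 ≈ 0.906400
step 4 [4y] zero: DF = P = 4337/5000 ≈ 0.867400
step 5 [5y] bond c/1=7/100: DF=(141789/125000 − 7/100·(0.957100+0.951500+0.906400+0.867400))/(1+7/100) = 512/625 ≈ 0.819200
step 6 [6y] swap r/1=85/2307: DF=(1 − 85/2307·(0.957100+0.951500+0.906400+0.867400+0.819200))/(1+85/2307) = 1609/2000 ≈ 0.804500
step 7 [7y] zero: DF = P = 7703/10000 ≈ 0.770300

1 1 9571/10000
2 2 1903/2000
3 3 1133/1250
4 4 4337/5000
5 5 512/625
6 6 1609/2000
7 7 7703/10000
f(6y,7y) = ((1609/2000)/(7703/10000) − 1)/(1) = 342/7703 ≈ 4.4398%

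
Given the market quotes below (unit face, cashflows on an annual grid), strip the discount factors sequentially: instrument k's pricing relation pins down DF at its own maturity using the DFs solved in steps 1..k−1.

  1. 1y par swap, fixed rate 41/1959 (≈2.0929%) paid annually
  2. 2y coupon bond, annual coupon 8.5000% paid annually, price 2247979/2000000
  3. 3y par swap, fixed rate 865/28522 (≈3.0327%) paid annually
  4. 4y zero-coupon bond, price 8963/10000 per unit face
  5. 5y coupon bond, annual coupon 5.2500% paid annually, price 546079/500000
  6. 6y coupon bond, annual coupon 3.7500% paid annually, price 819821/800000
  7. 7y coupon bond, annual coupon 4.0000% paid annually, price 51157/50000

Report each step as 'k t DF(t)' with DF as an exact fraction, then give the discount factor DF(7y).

step 1 [1y] swap r/1=41/1959: DF=(1 − 41/1959·(0))/(1+41/1959) = 1959/2000 ≈ 0.979500
step 2 [2y] bond c/1=17/200: DF=(2247979/2000000 − 17/200·(0.979500))/(1+17/200) = 1199/1250 ≈ 0.959200
step 3 [3y] swap r/1=865/28522: DF=(1 − 865/28522·(0.979500+0.959200))/(1+865/28522) = 1827/2000 ≈ 0.913500
step 4 [4y] zero: DF = P = 8963/10000 ≈ 0.896300
step 5 [5y] bond c/1=21/400: DF=(546079/500000 − 21/400·(0.979500+0.959200+0.913500+0.896300))/(1+21/400) = 8507/10000 ≈ 0.850700
step 6 [6y] bond c/1=3/80: DF=(819821/800000 − 3/80·(0.979500+0.959200+0.913500+0.896300+0.850700))/(1+3/80) = 1643/2000 ≈ 0.821500
step 7 [7y] bond c/1=1/25: DF=(51157/50000 − 1/25·(0.979500+0.959200+0.913500+0.896300+0.850700+0.821500))/(1+1/25) = 7753/10000 ≈ 0.775300

1 1 1959/2000
2 2 1199/1250
3 3 1827/2000
4 4 8963/10000
5 5 8507/10000
6 6 1643/2000
7 7 7753/10000
DF(7y) = 7753/10000 ≈ 0.775300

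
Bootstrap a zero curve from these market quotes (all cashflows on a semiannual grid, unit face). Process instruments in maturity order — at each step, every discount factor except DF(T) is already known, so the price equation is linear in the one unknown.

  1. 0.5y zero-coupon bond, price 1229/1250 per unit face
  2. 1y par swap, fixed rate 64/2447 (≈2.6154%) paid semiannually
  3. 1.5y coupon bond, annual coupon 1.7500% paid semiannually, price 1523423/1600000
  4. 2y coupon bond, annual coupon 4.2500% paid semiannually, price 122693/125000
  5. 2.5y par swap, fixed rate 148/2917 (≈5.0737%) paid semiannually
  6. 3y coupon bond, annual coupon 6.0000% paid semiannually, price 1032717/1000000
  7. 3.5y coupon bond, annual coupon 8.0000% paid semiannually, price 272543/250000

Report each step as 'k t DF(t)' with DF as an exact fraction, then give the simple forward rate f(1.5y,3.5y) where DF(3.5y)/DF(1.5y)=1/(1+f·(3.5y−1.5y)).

1 1/2 1229/1250
2 1 609/625
3 3/2 9269/10000
4 2 9011/10000
5 5/2 551/625
6 3 8667/10000
7 7/2 4177/5000
f(1.5y,3.5y) = ((9269/10000)/(4177/5000) − 1)/(2) = 915/16708 ≈ 5.4764%

step 1 [0.5y] zero: DF = P = 1229/1250 ≈ 0.983200
step 2 [1y] swap r/2=32/2447: DF=(1 − 32/2447·(0.983200))/(1+32/2447) = 609/625 ≈ 0.974400
step 3 [1.5y] bond c/2=7/800: DF=(1523423/1600000 − 7/800·(0.983200+0.974400))/(1+7/800) = 9269/10000 ≈ 0.926900
step 4 [2y] bond c/2=17/800: DF=(122693/125000 − 17/800·(0.983200+0.974400+0.926900))/(1+17/800) = 9011/10000 ≈ 0.901100
step 5 [2.5y] swap r/2=74/2917: DF=(1 − 74/2917·(0.983200+0.974400+0.926900+0.901100))/(1+74/2917) = 551/625 ≈ 0.881600
step 6 [3y] bond c/2=3/100: DF=(1032717/1000000 − 3/100·(0.983200+0.974400+0.926900+0.901100+0.881600))/(1+3/100) = 8667/10000 ≈ 0.866700
step 7 [3.5y] bond c/2=1/25: DF=(272543/250000 − 1/25·(0.983200+0.974400+0.926900+0.901100+0.881600+0.866700))/(1+1/25) = 4177/5000 ≈ 0.835400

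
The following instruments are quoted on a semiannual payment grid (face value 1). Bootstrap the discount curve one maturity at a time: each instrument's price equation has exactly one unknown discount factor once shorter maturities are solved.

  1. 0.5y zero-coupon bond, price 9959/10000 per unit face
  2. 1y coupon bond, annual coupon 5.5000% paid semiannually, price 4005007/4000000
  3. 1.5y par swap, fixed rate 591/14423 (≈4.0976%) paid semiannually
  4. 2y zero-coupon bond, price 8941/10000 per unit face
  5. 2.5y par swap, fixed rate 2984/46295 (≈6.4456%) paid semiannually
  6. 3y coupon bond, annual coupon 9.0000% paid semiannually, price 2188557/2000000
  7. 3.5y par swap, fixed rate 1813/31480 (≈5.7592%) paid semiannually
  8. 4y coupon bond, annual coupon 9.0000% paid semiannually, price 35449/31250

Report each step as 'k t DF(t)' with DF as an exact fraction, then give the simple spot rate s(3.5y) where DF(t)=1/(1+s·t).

1 1/2 9959/10000
2 1 4739/5000
3 3/2 9409/10000
4 2 8941/10000
5 5/2 2127/2500
6 3 4239/5000
7 7/2 8187/10000
8 4 509/625
s(3.5y) = (1/(8187/10000) − 1)/(7/2) = 518/8187 ≈ 6.3271%

step 1 [0.5y] zero: DF = P = 9959/10000 ≈ 0.995900
step 2 [1y] bond c/2=11/400: DF=(4005007/4000000 − 11/400·(0.995900))/(1+11/400) = 4739/5000 ≈ 0.947800
step 3 [1.5y] swap r/2=591/28846: DF=(1 − 591/28846·(0.995900+0.947800))/(1+591/28846) = 9409/10000 ≈ 0.940900
step 4 [2y] zero: DF = P = 8941/10000 ≈ 0.894100
step 5 [2.5y] swap r/2=1492/46295: DF=(1 − 1492/46295·(0.995900+0.947800+0.940900+0.894100))/(1+1492/46295) = 2127/2500 ≈ 0.850800
step 6 [3y] bond c/2=9/200: DF=(2188557/2000000 − 9/200·(0.995900+0.947800+0.940900+0.894100+0.850800))/(1+9/200) = 4239/5000 ≈ 0.847800
step 7 [3.5y] swap r/2=1813/62960: DF=(1 − 1813/62960·(0.995900+0.947800+0.940900+0.894100+0.850800+0.847800))/(1+1813/62960) = 8187/10000 ≈ 0.818700
step 8 [4y] bond c/2=9/200: DF=(35449/31250 − 9/200·(0.995900+0.947800+0.940900+0.894100+0.850800+0.847800+0.818700))/(1+9/200) = 509/625 ≈ 0.814400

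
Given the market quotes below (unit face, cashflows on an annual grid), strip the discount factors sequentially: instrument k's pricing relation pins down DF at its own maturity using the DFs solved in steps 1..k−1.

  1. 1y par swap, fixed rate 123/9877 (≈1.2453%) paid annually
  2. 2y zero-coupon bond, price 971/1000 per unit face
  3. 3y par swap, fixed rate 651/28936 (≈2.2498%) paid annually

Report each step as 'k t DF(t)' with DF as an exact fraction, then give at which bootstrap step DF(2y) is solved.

step 1 [1y] swap r/1=123/9877: DF=(1 − 123/9877·(0))/(1+123/9877) = 9877/10000 ≈ 0.987700
step 2 [2y] zero: DF = P = 971/1000 ≈ 0.971000
step 3 [3y] swap r/1=651/28936: DF=(1 − 651/28936·(0.987700+0.971000))/(1+651/28936) = 9349/10000 ≈ 0.934900

1 1 9877/10000
2 2 971/1000
3 3 9349/10000
DF(2y) is solved at step 2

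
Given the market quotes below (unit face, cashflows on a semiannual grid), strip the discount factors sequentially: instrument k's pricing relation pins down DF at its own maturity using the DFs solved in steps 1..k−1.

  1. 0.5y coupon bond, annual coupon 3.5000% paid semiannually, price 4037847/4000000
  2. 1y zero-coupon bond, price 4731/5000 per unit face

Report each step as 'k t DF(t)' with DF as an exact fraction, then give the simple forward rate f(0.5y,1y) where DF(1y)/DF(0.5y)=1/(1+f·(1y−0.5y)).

1 1/2 9921/10000
2 1 4731/5000
f(0.5y,1y) = ((9921/10000)/(4731/5000) − 1)/(1/2) = 153/1577 ≈ 9.7020%

step 1 [0.5y] bond c/2=7/400: DF=(4037847/4000000 − 7/400·(0))/(1+7/400) = 9921/10000 ≈ 0.992100
step 2 [1y] zero: DF = P = 4731/5000 ≈ 0.946200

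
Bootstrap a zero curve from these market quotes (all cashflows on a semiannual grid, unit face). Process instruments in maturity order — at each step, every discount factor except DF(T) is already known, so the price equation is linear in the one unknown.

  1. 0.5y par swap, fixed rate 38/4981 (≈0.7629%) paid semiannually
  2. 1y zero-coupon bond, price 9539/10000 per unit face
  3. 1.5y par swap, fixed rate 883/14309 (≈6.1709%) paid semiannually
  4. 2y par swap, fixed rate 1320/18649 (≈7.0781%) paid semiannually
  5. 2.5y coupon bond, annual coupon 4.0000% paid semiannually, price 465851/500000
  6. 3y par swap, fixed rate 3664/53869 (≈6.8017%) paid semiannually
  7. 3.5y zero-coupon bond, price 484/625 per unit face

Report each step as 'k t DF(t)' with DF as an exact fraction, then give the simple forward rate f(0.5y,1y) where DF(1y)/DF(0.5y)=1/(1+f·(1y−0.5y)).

step 1 [0.5y] swap r/2=19/4981: DF=(1 − 19/4981·(0))/(1+19/4981) = 4981/5000 ≈ 0.996200
step 2 [1y] zero: DF = P = 9539/10000 ≈ 0.953900
step 3 [1.5y] swap r/2=883/28618: DF=(1 − 883/28618·(0.996200+0.953900))/(1+883/28618) = 9117/10000 ≈ 0.911700
step 4 [2y] swap r/2=660/18649: DF=(1 − 660/18649·(0.996200+0.953900+0.911700))/(1+660/18649) = 217/250 ≈ 0.868000
step 5 [2.5y] bond c/2=1/50: DF=(465851/500000 − 1/50·(0.996200+0.953900+0.911700+0.868000))/(1+1/50) = 8403/10000 ≈ 0.840300
step 6 [3y] swap r/2=1832/53869: DF=(1 − 1832/53869·(0.996200+0.953900+0.911700+0.868000+0.840300))/(1+1832/53869) = 1021/1250 ≈ 0.816800
step 7 [3.5y] zero: DF = P = 484/625 ≈ 0.774400

1 1/2 4981/5000
2 1 9539/10000
3 3/2 9117/10000
4 2 217/250
5 5/2 8403/10000
6 3 1021/1250
7 7/2 484/625
f(0.5y,1y) = ((4981/5000)/(9539/10000) − 1)/(1/2) = 846/9539 ≈ 8.8689%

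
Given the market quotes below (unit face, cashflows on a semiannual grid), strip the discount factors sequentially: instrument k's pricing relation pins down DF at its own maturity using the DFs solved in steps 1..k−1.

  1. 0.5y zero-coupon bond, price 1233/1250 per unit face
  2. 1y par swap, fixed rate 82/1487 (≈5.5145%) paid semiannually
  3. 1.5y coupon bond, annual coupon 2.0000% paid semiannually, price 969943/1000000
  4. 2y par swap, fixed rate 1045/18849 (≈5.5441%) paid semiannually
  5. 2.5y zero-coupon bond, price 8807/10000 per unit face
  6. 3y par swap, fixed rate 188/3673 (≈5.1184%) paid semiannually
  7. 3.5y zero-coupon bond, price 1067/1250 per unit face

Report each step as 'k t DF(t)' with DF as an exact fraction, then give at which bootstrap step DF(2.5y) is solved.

step 1 [0.5y] zero: DF = P = 1233/1250 ≈ 0.986400
step 2 [1y] swap r/2=41/1487: DF=(1 − 41/1487·(0.986400))/(1+41/1487) = 9467/10000 ≈ 0.946700
step 3 [1.5y] bond c/2=1/100: DF=(969943/1000000 − 1/100·(0.986400+0.946700))/(1+1/100) = 2353/2500 ≈ 0.941200
step 4 [2y] swap r/2=1045/37698: DF=(1 − 1045/37698·(0.986400+0.946700+0.941200))/(1+1045/37698) = 1791/2000 ≈ 0.895500
step 5 [2.5y] zero: DF = P = 8807/10000 ≈ 0.880700
step 6 [3y] swap r/2=94/3673: DF=(1 − 94/3673·(0.986400+0.946700+0.941200+0.895500+0.880700))/(1+94/3673) = 859/1000 ≈ 0.859000
step 7 [3.5y] zero: DF = P = 1067/1250 ≈ 0.853600

1 1/2 1233/1250
2 1 9467/10000
3 3/2 2353/2500
4 2 1791/2000
5 5/2 8807/10000
6 3 859/1000
7 7/2 1067/1250
DF(2.5y) is solved at step 5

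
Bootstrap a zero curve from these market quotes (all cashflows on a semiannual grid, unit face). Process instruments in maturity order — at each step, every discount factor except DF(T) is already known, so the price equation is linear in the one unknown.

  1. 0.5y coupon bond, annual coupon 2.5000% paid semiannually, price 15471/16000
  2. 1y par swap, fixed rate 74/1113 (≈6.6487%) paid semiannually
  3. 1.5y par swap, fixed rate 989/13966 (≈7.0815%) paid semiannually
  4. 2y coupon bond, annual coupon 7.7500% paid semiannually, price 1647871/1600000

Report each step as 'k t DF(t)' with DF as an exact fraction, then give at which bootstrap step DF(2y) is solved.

1 1/2 191/200
2 1 9371/10000
3 3/2 9011/10000
4 2 8873/10000
DF(2y) is solved at step 4

step 1 [0.5y] bond c/2=1/80: DF=(15471/16000 − 1/80·(0))/(1+1/80) = 191/200 ≈ 0.955000
step 2 [1y] swap r/2=37/1113: DF=(1 − 37/1113·(0.955000))/(1+37/1113) = 9371/10000 ≈ 0.937100
step 3 [1.5y] swap r/2=989/27932: DF=(1 − 989/27932·(0.955000+0.937100))/(1+989/27932) = 9011/10000 ≈ 0.901100
step 4 [2y] bond c/2=31/800: DF=(1647871/1600000 − 31/800·(0.955000+0.937100+0.901100))/(1+31/800) = 8873/10000 ≈ 0.887300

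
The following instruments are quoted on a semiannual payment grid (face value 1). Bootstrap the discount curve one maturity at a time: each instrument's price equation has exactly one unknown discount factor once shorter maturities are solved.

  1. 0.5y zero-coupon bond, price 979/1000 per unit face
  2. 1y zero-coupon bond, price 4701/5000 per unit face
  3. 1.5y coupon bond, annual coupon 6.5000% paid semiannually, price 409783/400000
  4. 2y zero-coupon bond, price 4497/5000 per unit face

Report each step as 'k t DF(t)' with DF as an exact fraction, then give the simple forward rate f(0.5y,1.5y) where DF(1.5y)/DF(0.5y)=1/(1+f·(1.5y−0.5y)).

1 1/2 979/1000
2 1 4701/5000
3 3/2 4659/5000
4 2 4497/5000
f(0.5y,1.5y) = ((979/1000)/(4659/5000) − 1)/(1) = 236/4659 ≈ 5.0655%

step 1 [0.5y] zero: DF = P = 979/1000 ≈ 0.979000
step 2 [1y] zero: DF = P = 4701/5000 ≈ 0.940200
step 3 [1.5y] bond c/2=13/400: DF=(409783/400000 − 13/400·(0.979000+0.940200))/(1+13/400) = 4659/5000 ≈ 0.931800
step 4 [2y] zero: DF = P = 4497/5000 ≈ 0.899400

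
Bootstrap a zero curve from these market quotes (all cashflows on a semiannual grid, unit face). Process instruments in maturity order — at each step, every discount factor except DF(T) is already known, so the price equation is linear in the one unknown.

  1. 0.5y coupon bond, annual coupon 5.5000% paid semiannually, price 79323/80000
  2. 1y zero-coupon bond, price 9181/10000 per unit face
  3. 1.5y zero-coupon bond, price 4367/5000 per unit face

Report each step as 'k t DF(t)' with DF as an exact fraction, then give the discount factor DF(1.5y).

1 1/2 193/200
2 1 9181/10000
3 3/2 4367/5000
DF(1.5y) = 4367/5000 ≈ 0.873400

step 1 [0.5y] bond c/2=11/400: DF=(79323/80000 − 11/400·(0))/(1+11/400) = 193/200 ≈ 0.965000
step 2 [1y] zero: DF = P = 9181/10000 ≈ 0.918100
step 3 [1.5y] zero: DF = P = 4367/5000 ≈ 0.873400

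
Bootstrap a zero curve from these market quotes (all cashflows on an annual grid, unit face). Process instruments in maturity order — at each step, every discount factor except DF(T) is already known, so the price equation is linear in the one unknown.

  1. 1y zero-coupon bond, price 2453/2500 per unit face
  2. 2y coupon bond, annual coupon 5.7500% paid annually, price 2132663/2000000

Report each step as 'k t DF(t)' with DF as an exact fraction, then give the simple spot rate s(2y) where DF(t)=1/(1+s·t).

step 1 [1y] zero: DF = P = 2453/2500 ≈ 0.981200
step 2 [2y] bond c/1=23/400: DF=(2132663/2000000 − 23/400·(0.981200))/(1+23/400) = 191/200 ≈ 0.955000

1 1 2453/2500
2 2 191/200
s(2y) = (1/(191/200) − 1)/(2) = 9/382 ≈ 2.3560%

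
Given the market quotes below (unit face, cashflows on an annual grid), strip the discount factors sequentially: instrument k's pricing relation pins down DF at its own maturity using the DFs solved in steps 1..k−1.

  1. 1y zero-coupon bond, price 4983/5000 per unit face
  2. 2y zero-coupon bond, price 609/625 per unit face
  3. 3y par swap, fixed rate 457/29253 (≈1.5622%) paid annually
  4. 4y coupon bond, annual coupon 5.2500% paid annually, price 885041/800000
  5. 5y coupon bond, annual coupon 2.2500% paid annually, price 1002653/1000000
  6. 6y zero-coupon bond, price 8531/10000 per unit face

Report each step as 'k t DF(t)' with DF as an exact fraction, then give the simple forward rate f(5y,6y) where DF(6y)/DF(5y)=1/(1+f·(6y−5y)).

1 1 4983/5000
2 2 609/625
3 3 9543/10000
4 4 2263/2500
5 5 8963/10000
6 6 8531/10000
f(5y,6y) = ((8963/10000)/(8531/10000) − 1)/(1) = 432/8531 ≈ 5.0639%

step 1 [1y] zero: DF = P = 4983/5000 ≈ 0.996600
step 2 [2y] zero: DF = P = 609/625 ≈ 0.974400
step 3 [3y] swap r/1=457/29253: DF=(1 − 457/29253·(0.996600+0.974400))/(1+457/29253) = 9543/10000 ≈ 0.954300
step 4 [4y] bond c/1=21/400: DF=(885041/800000 − 21/400·(0.996600+0.974400+0.954300))/(1+21/400) = 2263/2500 ≈ 0.905200
step 5 [5y] bond c/1=9/400: DF=(1002653/1000000 − 9/400·(0.996600+0.974400+0.954300+0.905200))/(1+9/400) = 8963/10000 ≈ 0.896300
step 6 [6y] zero: DF = P = 8531/10000 ≈ 0.853100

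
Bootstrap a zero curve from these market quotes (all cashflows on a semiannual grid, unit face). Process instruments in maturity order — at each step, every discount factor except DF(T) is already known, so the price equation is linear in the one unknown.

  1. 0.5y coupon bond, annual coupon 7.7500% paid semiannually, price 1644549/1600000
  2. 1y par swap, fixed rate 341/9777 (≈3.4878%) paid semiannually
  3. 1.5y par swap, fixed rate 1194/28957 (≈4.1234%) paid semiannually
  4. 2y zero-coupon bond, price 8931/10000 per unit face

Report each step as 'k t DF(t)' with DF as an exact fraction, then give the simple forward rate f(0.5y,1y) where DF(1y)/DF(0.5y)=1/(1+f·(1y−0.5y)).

1 1/2 1979/2000
2 1 9659/10000
3 3/2 9403/10000
4 2 8931/10000
f(0.5y,1y) = ((1979/2000)/(9659/10000) − 1)/(1/2) = 472/9659 ≈ 4.8866%

step 1 [0.5y] bond c/2=31/800: DF=(1644549/1600000 − 31/800·(0))/(1+31/800) = 1979/2000 ≈ 0.989500
step 2 [1y] swap r/2=341/19554: DF=(1 − 341/19554·(0.989500))/(1+341/19554) = 9659/10000 ≈ 0.965900
step 3 [1.5y] swap r/2=597/28957: DF=(1 − 597/28957·(0.989500+0.965900))/(1+597/28957) = 9403/10000 ≈ 0.940300
step 4 [2y] zero: DF = P = 8931/10000 ≈ 0.893100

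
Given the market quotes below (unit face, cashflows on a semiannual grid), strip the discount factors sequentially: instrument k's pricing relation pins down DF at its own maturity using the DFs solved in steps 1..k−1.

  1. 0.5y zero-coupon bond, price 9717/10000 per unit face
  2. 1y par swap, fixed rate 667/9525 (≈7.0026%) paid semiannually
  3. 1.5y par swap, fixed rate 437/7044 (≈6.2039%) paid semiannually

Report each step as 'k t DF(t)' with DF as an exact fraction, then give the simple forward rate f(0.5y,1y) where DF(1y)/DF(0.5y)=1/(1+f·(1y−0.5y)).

step 1 [0.5y] zero: DF = P = 9717/10000 ≈ 0.971700
step 2 [1y] swap r/2=667/19050: DF=(1 − 667/19050·(0.971700))/(1+667/19050) = 9333/10000 ≈ 0.933300
step 3 [1.5y] swap r/2=437/14088: DF=(1 − 437/14088·(0.971700+0.933300))/(1+437/14088) = 4563/5000 ≈ 0.912600

1 1/2 9717/10000
2 1 9333/10000
3 3/2 4563/5000
f(0.5y,1y) = ((9717/10000)/(9333/10000) − 1)/(1/2) = 256/3111 ≈ 8.2289%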